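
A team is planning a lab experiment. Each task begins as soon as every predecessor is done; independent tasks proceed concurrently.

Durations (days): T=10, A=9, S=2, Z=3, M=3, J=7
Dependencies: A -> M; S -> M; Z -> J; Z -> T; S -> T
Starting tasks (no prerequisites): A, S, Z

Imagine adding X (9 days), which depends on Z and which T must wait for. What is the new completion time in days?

Originally the plan takes 13 days.
With X inserted, T now waits for max(S, Z, X).
New critical path: Z→X→T = 3+9+10 = 22 ⇒ 22 days.

22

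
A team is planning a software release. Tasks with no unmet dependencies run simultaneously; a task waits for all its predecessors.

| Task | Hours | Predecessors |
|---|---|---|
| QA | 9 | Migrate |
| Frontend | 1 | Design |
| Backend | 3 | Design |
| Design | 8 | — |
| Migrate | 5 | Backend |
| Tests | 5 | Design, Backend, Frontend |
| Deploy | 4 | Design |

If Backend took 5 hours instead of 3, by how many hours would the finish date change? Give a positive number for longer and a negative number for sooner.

Critical path before the change: Design→Backend→Migrate→QA = 8+3+5+9 = 25 giving 25 hours.
Backend lies on that path, so at 5 hours the path becomes 27 hours.
The critical path is still Design→Backend→Migrate→QA; finish is now 27 hours.
Change in finish: 27 − 25 = +2 hours.

2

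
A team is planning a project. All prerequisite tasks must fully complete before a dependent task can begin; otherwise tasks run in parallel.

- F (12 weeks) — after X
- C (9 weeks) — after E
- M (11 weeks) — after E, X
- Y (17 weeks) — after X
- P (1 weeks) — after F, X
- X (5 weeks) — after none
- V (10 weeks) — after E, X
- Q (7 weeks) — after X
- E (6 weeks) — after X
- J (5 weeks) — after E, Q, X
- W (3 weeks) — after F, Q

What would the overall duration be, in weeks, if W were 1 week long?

Actual critical path: X→E→M = 5+6+11 = 22 ⇒ 22 weeks.
W is off the critical path — its longest chain is 20 weeks, giving 2 of slack.
No other chain overtakes it, so the finish is 22 weeks.

22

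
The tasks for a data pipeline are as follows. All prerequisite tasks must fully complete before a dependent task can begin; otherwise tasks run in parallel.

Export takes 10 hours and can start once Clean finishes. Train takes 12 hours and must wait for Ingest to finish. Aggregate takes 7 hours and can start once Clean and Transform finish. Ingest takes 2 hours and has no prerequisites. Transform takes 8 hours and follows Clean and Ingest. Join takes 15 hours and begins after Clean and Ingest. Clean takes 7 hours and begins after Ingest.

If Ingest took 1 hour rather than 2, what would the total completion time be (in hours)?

Critical path before the change: Ingest→Clean→Join = 2+7+15 = 24 giving 24 hours.
Ingest is on the critical path; changing it to 1 makes that path 23 hours.
That remains the longest chain; total 23 hours.

23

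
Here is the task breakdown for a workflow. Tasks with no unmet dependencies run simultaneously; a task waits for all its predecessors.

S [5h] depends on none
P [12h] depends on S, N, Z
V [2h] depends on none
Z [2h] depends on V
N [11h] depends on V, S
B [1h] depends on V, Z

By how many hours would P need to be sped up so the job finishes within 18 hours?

Current finish: 28 hours; target: 18.
P is on every critical path, so each hour cut from P cuts the finish by one (this holds down to a finish of 17).
Need 28 − 18 = 10 hours off P → P becomes 2 hours, finish becomes 18.

10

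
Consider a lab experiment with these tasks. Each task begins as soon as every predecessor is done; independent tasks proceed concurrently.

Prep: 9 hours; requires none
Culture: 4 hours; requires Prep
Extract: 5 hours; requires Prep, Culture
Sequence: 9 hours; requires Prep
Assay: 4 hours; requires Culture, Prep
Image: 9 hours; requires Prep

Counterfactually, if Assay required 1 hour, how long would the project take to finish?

Critical path before the change: Prep→Culture→Extract = 9+4+5 = 18 giving 18 hours.
The longest path through Assay is only 17 hours, so Assay has float 1.
No other chain overtakes it, so the finish is 18 hours.

18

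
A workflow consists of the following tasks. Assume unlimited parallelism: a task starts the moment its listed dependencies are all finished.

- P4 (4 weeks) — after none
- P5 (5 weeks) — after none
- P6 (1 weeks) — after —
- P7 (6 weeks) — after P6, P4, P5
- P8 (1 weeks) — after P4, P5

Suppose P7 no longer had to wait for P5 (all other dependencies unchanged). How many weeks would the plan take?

Original critical path: P5→P7 = 5+6 = 11 ⇒ 11 weeks.
Without P5→P7, P7's earliest start moves from 5 to 4.
New critical path: P4→P7 = 4+6 = 10 ⇒ 10 weeks.

10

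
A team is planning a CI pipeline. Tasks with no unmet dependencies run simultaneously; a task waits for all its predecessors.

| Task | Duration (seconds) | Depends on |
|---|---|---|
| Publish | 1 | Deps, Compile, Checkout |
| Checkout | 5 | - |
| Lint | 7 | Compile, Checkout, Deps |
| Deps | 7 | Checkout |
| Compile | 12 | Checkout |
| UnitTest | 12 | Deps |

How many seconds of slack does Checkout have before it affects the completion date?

Critical path: Checkout→Deps→UnitTest = 5+7+12 = 24, so the finish is 24 seconds.
Checkout finishes as early as 5 and must finish by 5.
Float = 24 − 24 = 0.

0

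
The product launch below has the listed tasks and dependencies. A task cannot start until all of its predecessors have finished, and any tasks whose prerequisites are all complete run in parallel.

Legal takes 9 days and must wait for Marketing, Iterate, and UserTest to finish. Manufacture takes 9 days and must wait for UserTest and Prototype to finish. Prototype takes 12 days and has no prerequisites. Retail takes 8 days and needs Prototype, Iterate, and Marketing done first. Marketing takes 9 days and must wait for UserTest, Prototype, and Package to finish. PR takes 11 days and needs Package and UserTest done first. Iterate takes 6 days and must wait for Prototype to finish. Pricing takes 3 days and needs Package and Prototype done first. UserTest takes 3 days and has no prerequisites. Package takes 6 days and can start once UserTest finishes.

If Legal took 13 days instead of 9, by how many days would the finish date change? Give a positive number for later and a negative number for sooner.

The binding path is Prototype→Marketing→Legal = 12+9+9 = 30; finish at 30 days.
Legal is on the critical path; changing it to 13 makes that path 34 days.
That remains the longest chain; total 34 days.
Change in finish: 34 − 30 = +4 days.

4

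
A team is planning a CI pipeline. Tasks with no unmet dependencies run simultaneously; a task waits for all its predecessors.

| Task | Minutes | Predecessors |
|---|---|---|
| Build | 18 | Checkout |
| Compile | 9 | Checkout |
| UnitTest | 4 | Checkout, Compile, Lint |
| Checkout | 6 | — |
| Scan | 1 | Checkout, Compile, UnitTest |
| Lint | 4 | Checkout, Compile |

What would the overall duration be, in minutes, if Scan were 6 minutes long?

Actual critical path: Checkout→Compile→Lint→UnitTest→Scan = 6+9+4+4+1 = 24 ⇒ 24 minutes.
Since Scan is critical, the +5 change carries straight to that chain (now 29 minutes).
No other chain overtakes it, so the finish is 29 minutes.

29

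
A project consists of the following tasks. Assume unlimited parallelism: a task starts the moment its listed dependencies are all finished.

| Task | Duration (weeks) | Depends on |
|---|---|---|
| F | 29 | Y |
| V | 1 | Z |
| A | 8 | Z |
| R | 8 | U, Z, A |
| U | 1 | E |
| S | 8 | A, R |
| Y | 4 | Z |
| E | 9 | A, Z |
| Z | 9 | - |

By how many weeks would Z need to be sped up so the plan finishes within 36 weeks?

7

Current finish: 43 weeks; target: 36.
Z is on every critical path, so each week cut from Z cuts the finish by one (this holds down to a finish of 35).
Need 43 − 36 = 7 weeks off Z → Z becomes 2 weeks, finish becomes 36.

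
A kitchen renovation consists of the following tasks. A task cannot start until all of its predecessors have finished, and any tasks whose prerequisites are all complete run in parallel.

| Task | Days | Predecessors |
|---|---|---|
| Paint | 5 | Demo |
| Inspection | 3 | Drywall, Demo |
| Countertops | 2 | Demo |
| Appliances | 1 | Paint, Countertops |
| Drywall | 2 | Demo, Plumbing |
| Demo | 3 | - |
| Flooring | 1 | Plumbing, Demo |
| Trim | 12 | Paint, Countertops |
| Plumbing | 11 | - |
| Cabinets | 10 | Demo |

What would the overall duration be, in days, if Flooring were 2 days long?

Baseline: Demo→Paint→Trim = 3+5+12 = 20 → 20 days.
Flooring is off the critical path — its longest chain is 12 days, giving 8 of slack.
That remains the longest chain; total 20 days.

20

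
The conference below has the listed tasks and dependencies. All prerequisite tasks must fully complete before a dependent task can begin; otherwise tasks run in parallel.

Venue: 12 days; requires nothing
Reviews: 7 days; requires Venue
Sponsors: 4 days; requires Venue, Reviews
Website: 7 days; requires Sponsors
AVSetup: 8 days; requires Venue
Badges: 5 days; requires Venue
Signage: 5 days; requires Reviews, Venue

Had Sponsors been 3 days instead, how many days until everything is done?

29

As given, the longest chain is Venue→Reviews→Sponsors→Website = 12+7+4+7 = 30, so the finish is 30 days.
Sponsors is on the critical path; changing it to 3 makes that path 29 days.
The critical path is still Venue→Reviews→Sponsors→Website; finish is now 29 days.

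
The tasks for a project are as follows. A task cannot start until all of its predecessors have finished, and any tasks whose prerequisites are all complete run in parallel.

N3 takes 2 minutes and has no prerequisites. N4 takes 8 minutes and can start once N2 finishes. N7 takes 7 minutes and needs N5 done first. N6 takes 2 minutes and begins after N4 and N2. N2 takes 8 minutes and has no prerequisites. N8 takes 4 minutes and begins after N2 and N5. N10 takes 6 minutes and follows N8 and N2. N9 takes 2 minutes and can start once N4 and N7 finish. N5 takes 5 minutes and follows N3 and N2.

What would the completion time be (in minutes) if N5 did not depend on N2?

With the dependency in place, N2→N5→N8→N10 = 8+5+4+6 = 23 sets the finish at 23 minutes.
Without N2→N5, N5's earliest start moves from 8 to 2.
New critical path: N2→N4→N6 = 8+8+2 = 18 ⇒ 18 minutes.

18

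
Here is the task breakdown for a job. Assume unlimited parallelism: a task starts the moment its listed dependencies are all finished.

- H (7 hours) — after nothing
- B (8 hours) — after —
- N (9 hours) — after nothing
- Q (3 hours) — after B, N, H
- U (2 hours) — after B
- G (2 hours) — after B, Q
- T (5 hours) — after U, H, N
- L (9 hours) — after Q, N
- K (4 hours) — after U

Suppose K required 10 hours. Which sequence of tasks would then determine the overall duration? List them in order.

Actual critical path: N→Q→L = 9+3+9 = 21 ⇒ 21 hours.
The longest path through K is only 14 hours, so K has float 7.
That remains the longest chain; total 21 hours.

N, Q, L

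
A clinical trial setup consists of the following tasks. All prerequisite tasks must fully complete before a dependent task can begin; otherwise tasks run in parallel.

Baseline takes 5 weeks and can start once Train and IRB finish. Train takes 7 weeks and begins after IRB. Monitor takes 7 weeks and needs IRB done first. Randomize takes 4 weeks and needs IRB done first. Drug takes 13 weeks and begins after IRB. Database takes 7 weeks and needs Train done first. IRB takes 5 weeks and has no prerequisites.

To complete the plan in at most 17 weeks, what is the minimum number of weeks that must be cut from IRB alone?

2

Current finish: 19 weeks; target: 17.
IRB is on every critical path, so each week cut from IRB cuts the finish by one (this holds down to a finish of 15).
Need 19 − 17 = 2 weeks off IRB → IRB becomes 3 weeks, finish becomes 17.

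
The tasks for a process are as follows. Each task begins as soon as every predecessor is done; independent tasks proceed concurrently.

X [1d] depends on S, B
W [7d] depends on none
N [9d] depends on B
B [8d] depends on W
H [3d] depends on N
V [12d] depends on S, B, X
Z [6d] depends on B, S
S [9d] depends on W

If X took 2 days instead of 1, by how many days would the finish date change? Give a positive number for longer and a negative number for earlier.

As given, the longest chain is W→S→X→V = 7+9+1+12 = 29, so the finish is 29 days.
X lies on that path, so at 2 days the path becomes 30 days.
That remains the longest chain; total 30 days.
Change in finish: 30 − 29 = +1 days.

1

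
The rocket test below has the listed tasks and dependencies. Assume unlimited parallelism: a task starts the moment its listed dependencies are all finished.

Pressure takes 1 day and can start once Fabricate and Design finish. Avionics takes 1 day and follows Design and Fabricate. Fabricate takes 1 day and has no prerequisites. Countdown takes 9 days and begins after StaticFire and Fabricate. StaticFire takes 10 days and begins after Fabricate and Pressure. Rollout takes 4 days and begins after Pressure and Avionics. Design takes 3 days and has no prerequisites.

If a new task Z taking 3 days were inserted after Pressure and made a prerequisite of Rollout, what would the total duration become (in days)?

Originally the job takes 23 days.
With Z inserted, Rollout now waits for max(Pressure, Avionics, Z).
New critical path: Design→Pressure→StaticFire→Countdown = 3+1+10+9 = 23 ⇒ 23 days.

23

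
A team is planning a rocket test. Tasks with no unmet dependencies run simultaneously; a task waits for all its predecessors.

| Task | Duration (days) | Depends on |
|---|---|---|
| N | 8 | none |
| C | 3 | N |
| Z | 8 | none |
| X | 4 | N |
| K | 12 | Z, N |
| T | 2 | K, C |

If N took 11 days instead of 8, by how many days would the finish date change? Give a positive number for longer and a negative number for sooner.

3

As given, the longest chain is N→K→T = 8+12+2 = 22, so the finish is 22 days.
N is on the critical path; changing it to 11 makes that path 25 days.
That remains the longest chain; total 25 days.
Change in finish: 25 − 22 = +3 days.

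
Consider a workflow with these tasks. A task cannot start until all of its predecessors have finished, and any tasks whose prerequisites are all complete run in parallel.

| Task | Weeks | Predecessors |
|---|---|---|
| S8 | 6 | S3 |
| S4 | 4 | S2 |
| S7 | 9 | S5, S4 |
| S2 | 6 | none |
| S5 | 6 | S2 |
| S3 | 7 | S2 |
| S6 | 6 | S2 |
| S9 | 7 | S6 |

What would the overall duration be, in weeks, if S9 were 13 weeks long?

As given, the longest chain is S2→S5→S7 = 6+6+9 = 21, so the finish is 21 weeks.
The longest path through S9 is only 19 weeks, so S9 has float 2.
Now S2→S6→S9 = 6+6+13 = 25 is longest, so the finish becomes 25 weeks.

25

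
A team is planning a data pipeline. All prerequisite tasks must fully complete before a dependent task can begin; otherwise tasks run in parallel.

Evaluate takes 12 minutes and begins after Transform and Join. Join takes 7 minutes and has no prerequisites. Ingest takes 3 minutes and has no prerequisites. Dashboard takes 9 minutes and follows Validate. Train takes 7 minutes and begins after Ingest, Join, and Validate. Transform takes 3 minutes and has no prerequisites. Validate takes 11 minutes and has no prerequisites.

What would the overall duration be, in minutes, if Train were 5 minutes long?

20

Actual critical path: Validate→Dashboard = 11+9 = 20 ⇒ 20 minutes.
Train has 2 minutes of float (longest path through it is 18).
That remains the longest chain; total 20 minutes.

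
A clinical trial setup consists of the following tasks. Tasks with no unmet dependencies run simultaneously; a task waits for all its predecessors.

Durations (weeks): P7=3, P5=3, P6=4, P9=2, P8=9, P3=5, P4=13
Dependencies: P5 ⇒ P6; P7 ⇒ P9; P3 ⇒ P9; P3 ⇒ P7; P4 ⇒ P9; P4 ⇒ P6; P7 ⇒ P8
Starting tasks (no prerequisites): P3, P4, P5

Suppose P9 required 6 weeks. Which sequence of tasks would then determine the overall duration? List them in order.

Baseline: P3→P7→P8 = 5+3+9 = 17 → 17 weeks.
P9 is off the critical path — its longest chain is 15 weeks, giving 2 of slack.
Now P4→P9 = 13+6 = 19 is longest, so the finish becomes 19 weeks.

P4, P9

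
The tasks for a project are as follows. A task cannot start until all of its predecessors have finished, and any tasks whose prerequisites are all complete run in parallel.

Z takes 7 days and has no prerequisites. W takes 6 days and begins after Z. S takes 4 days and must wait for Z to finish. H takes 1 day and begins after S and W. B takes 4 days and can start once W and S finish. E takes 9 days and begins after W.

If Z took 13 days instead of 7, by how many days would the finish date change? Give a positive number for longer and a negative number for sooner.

6

Baseline: Z→W→E = 7+6+9 = 22 → 22 days.
Z lies on that path, so at 13 days the path becomes 28 days.
No other chain overtakes it, so the finish is 28 days.
Change in finish: 28 − 22 = +6 days.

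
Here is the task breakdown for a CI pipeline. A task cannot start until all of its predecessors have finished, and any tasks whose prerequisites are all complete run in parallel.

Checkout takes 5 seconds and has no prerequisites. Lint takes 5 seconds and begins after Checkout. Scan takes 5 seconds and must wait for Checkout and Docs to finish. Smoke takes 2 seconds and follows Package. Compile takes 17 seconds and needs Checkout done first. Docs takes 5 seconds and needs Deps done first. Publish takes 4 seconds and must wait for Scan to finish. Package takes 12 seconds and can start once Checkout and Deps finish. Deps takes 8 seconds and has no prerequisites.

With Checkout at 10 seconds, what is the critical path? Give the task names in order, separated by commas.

As given, the longest chain is Checkout→Compile = 5+17 = 22, so the finish is 22 seconds.
Since Checkout is critical, the +5 change carries straight to that chain (now 27 seconds).
No other chain overtakes it, so the finish is 27 seconds.

Checkout, Compile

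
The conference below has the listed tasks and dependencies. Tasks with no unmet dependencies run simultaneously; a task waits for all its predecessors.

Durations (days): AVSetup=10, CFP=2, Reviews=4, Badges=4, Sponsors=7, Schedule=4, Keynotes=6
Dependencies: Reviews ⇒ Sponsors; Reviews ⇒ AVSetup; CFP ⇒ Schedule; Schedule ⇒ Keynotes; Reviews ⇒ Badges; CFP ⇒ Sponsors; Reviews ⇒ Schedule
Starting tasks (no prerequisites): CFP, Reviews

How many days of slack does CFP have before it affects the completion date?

Reviews→Schedule→Keynotes = 4+4+6 = 14 sets the makespan at 14 days.
Longest path through CFP: 12 days (earliest finish 2, latest finish 4).
Float = 14 − 12 = 2.

2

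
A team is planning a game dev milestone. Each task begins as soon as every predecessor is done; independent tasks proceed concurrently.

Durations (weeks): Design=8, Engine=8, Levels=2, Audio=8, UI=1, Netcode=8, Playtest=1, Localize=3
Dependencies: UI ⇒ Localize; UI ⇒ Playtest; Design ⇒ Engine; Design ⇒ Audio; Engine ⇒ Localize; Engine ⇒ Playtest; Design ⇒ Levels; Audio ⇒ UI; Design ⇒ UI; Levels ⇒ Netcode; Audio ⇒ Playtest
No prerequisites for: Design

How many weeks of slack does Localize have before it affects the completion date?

The longest chain is Design→Audio→UI→Localize = 8+8+1+3 = 20; overall finish 20 weeks.
Longest path through Localize: 20 weeks (earliest finish 20, latest finish 20).
Float = 20 − 20 = 0.

0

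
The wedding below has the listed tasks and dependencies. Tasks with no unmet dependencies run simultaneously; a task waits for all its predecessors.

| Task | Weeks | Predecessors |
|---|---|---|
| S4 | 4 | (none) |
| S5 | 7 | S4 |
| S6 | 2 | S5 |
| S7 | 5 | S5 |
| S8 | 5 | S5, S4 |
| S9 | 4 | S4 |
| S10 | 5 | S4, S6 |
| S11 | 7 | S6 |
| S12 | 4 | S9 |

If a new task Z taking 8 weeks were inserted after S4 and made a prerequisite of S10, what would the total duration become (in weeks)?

20

Originally the project takes 20 weeks.
With Z inserted, S10 now waits for max(S4, S6, Z).
New critical path: S4→S5→S6→S11 = 4+7+2+7 = 20 ⇒ 20 weeks.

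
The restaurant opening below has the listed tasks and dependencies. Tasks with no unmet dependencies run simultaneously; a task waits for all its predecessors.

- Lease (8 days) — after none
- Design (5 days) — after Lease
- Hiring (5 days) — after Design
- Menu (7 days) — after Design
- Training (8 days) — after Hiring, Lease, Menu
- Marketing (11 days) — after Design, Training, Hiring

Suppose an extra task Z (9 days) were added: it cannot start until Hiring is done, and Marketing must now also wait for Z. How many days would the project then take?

39

Originally the project takes 39 days.
With Z inserted, Marketing now waits for max(Design, Training, Hiring, Z).
New critical path: Lease→Design→Menu→Training→Marketing = 8+5+7+8+11 = 39 ⇒ 39 days.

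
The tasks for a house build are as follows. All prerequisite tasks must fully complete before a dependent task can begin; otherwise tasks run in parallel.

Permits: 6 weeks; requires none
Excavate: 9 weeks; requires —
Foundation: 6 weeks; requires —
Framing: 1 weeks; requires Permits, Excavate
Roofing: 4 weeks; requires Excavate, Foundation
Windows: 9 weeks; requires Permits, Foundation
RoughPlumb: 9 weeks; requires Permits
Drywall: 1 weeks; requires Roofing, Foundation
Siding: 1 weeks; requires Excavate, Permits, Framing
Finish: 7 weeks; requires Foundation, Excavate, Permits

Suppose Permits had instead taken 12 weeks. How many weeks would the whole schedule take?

Critical path before the change: Excavate→Finish = 9+7 = 16 giving 16 weeks.
Permits is off the critical path — its longest chain is 15 weeks, giving 1 of slack.
The binding chain switches to Permits→Windows = 12+9 = 21; finish 21 weeks.

21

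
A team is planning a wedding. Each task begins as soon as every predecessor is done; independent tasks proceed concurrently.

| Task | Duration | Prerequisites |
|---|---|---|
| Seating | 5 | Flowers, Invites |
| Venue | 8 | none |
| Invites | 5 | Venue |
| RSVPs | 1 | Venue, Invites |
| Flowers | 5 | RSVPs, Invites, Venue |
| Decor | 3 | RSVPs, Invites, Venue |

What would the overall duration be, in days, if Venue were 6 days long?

22

The binding path is Venue→Invites→RSVPs→Flowers→Seating = 8+5+1+5+5 = 24; finish at 24 days.
Venue lies on that path, so at 6 days the path becomes 22 days.
No other chain overtakes it, so the finish is 22 days.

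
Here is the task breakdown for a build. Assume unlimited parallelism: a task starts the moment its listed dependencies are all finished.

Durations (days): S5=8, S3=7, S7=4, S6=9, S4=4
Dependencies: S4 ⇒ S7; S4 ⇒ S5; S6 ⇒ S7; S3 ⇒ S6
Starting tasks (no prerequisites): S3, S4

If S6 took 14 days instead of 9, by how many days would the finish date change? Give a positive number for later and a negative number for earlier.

Actual critical path: S3→S6→S7 = 7+9+4 = 20 ⇒ 20 days.
S6 is on the critical path; changing it to 14 makes that path 25 days.
The critical path is still S3→S6→S7; finish is now 25 days.
Change in finish: 25 − 20 = +5 days.

5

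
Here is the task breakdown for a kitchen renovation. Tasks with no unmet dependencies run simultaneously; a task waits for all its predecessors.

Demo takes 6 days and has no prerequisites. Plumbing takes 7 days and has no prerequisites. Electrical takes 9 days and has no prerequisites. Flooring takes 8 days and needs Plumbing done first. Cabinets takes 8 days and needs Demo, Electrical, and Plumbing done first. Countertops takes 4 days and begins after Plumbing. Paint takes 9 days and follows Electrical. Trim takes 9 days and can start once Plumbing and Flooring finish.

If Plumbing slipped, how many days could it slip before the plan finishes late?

0

Critical path: Plumbing→Flooring→Trim = 7+8+9 = 24, so the finish is 24 days.
Longest path through Plumbing: 24 days (earliest finish 7, latest finish 7).
Float = 24 − 24 = 0.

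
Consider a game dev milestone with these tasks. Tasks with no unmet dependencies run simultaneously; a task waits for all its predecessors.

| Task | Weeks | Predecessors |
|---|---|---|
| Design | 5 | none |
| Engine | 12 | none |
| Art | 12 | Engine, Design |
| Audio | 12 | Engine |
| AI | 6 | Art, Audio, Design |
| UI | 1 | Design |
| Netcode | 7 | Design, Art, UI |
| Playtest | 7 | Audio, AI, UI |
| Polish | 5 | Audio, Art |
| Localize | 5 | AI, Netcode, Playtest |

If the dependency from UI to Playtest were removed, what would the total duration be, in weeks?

42

With the dependency in place, Engine→Art→AI→Playtest→Localize = 12+12+6+7+5 = 42 sets the finish at 42 weeks.
Dropping UI→Playtest doesn't change Playtest's earliest start (30); another predecessor still binds.
New critical path: Engine→Art→AI→Playtest→Localize = 12+12+6+7+5 = 42 ⇒ 42 weeks.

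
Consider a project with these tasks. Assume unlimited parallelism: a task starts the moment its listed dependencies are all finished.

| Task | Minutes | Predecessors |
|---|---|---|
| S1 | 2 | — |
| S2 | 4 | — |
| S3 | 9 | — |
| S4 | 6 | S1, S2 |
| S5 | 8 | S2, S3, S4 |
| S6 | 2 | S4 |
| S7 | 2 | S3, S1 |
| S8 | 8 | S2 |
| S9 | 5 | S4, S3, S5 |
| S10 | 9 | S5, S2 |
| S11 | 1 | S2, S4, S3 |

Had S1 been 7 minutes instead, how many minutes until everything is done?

Critical path before the change: S2→S4→S5→S10 = 4+6+8+9 = 27 giving 27 minutes.
S1 is off the critical path — its longest chain is 25 minutes, giving 2 of slack.
The binding chain switches to S1→S4→S5→S10 = 7+6+8+9 = 30; finish 30 minutes.

30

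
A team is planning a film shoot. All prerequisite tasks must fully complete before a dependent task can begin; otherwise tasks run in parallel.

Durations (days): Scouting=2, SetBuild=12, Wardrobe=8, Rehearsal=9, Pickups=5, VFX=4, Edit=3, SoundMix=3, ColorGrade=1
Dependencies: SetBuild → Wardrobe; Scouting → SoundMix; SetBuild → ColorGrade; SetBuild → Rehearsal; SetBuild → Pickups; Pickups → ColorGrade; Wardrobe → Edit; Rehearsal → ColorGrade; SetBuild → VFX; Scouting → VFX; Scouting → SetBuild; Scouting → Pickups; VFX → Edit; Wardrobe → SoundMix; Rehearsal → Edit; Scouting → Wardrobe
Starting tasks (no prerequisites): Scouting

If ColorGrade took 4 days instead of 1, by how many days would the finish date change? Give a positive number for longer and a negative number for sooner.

1

Actual critical path: Scouting→SetBuild→Rehearsal→Edit = 2+12+9+3 = 26 ⇒ 26 days.
ColorGrade has 2 days of float (longest path through it is 24).
New critical path: Scouting→SetBuild→Rehearsal→ColorGrade = 2+12+9+4 = 27 ⇒ 27 days.
Change in finish: 27 − 26 = +1 days.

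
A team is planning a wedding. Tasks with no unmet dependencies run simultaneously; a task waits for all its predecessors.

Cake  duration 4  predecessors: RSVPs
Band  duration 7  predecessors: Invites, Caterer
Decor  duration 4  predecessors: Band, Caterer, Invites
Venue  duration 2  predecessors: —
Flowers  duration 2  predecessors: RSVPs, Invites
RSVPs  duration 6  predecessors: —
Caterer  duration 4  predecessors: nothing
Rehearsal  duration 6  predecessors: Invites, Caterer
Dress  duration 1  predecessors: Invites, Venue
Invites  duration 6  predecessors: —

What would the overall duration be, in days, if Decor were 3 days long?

The binding path is Invites→Band→Decor = 6+7+4 = 17; finish at 17 days.
Decor is on the critical path; changing it to 3 makes that path 16 days.
The critical path is still Invites→Band→Decor; finish is now 16 days.

16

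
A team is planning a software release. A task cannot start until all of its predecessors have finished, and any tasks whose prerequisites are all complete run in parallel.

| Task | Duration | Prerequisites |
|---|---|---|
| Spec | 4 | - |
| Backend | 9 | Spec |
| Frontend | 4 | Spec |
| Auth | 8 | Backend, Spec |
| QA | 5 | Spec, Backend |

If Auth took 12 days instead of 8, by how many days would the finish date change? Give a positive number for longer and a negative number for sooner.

As given, the longest chain is Spec→Backend→Auth = 4+9+8 = 21, so the finish is 21 days.
Auth lies on that path, so at 12 days the path becomes 25 days.
That remains the longest chain; total 25 days.
Change in finish: 25 − 21 = +4 days.

4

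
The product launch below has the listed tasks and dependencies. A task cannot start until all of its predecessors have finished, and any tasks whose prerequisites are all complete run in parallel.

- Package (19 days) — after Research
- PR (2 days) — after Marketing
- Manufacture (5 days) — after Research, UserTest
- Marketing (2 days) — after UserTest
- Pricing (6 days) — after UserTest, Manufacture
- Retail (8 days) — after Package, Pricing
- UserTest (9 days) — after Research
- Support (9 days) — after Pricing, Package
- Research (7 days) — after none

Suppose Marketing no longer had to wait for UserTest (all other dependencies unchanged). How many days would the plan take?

With the dependency in place, Research→UserTest→Manufacture→Pricing→Support = 7+9+5+6+9 = 36 sets the finish at 36 days.
Without UserTest→Marketing, Marketing's earliest start moves from 16 to 0.
New critical path: Research→UserTest→Manufacture→Pricing→Support = 7+9+5+6+9 = 36 ⇒ 36 days.

36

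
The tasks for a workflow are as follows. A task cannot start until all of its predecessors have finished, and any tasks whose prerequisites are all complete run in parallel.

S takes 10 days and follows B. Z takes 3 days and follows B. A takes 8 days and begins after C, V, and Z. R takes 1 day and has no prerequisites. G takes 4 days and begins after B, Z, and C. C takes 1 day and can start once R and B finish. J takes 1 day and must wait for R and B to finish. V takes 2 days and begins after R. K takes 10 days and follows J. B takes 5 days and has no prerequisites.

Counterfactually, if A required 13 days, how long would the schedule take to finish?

As given, the longest chain is B→Z→A = 5+3+8 = 16, so the finish is 16 days.
A lies on that path, so at 13 days the path becomes 21 days.
That remains the longest chain; total 21 days.

21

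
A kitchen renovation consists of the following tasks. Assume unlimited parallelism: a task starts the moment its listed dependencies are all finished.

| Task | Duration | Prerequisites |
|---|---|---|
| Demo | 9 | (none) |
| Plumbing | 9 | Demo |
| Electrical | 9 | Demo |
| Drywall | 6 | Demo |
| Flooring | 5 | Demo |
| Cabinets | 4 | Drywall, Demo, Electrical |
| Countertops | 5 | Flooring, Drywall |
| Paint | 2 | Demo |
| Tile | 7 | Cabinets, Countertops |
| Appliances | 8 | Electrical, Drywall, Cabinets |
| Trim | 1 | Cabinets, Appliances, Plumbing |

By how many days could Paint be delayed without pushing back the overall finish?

20

Critical path: Demo→Electrical→Cabinets→Appliances→Trim = 9+9+4+8+1 = 31, so the finish is 31 days.
The longest chain containing Paint totals 11 days.
Float = 31 − 11 = 20.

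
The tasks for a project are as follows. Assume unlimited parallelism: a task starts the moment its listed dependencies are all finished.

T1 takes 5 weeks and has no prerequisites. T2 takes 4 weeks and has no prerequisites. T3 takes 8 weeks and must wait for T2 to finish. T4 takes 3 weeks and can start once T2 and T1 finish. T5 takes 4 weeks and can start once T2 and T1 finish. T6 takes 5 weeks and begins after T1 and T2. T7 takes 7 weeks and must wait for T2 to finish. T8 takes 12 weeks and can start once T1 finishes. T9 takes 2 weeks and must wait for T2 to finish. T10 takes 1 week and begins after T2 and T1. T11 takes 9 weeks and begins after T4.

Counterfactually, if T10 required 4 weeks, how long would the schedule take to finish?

17

The binding path is T1→T4→T11 = 5+3+9 = 17; finish at 17 weeks.
The longest path through T10 is only 6 weeks, so T10 has float 11.
The critical path is still T1→T4→T11; finish is now 17 weeks.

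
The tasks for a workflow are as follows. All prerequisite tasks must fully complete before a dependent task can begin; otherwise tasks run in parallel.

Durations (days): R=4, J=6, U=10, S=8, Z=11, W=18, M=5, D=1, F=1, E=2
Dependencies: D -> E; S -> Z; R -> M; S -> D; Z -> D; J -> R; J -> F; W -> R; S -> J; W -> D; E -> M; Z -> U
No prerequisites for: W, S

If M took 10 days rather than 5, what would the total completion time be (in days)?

Baseline: S→Z→U = 8+11+10 = 29 → 29 days.
M has 2 days of float (longest path through it is 27).
New critical path: W→R→M = 18+4+10 = 32 ⇒ 32 days.

32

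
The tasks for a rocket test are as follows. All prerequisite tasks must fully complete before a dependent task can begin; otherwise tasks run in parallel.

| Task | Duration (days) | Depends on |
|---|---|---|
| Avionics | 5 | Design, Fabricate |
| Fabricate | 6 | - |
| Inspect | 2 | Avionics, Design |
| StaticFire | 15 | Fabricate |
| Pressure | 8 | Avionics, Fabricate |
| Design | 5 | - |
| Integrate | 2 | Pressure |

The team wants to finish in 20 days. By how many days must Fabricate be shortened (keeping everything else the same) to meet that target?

1

Current finish: 21 days; target: 20.
Fabricate is on every critical path, so each day cut from Fabricate cuts the finish by one (this holds down to a finish of 20).
Need 21 − 20 = 1 day off Fabricate → Fabricate becomes 5 days, finish becomes 20.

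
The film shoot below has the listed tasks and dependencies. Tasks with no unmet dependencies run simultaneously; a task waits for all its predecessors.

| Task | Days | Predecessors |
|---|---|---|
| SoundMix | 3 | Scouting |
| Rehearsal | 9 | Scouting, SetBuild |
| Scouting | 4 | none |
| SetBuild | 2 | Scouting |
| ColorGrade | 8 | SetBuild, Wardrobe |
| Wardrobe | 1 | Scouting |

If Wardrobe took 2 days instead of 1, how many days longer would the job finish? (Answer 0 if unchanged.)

0

Actual critical path: Scouting→SetBuild→Rehearsal = 4+2+9 = 15 ⇒ 15 days.
The longest path through Wardrobe is only 13 days, so Wardrobe has float 2.
That remains the longest chain; total 15 days.
Change in finish: 15 − 15 = +0 days.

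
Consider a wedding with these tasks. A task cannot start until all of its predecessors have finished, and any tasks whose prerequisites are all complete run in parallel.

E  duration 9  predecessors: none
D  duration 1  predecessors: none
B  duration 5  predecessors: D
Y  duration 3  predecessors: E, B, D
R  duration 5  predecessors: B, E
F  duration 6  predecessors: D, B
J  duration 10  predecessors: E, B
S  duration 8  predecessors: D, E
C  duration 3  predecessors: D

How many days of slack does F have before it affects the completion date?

7

E→J = 9+10 = 19 sets the makespan at 19 days.
Longest path through F: 12 days (earliest finish 12, latest finish 19).
So F can slip 19 − 12 = 7 days.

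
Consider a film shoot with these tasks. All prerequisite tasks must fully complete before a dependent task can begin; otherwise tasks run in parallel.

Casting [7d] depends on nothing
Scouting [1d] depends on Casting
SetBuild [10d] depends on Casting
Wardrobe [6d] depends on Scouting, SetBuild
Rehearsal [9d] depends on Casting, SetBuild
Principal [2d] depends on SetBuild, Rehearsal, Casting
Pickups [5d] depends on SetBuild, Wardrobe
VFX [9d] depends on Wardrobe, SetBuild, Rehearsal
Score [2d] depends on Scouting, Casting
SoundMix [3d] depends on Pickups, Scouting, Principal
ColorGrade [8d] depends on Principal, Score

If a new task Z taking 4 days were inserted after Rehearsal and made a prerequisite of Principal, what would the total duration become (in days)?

40

Originally the project takes 36 days.
With Z inserted, Principal now waits for max(SetBuild, Rehearsal, Casting, Z).
New critical path: Casting→SetBuild→Rehearsal→Z→Principal→ColorGrade = 7+10+9+4+2+8 = 40 ⇒ 40 days.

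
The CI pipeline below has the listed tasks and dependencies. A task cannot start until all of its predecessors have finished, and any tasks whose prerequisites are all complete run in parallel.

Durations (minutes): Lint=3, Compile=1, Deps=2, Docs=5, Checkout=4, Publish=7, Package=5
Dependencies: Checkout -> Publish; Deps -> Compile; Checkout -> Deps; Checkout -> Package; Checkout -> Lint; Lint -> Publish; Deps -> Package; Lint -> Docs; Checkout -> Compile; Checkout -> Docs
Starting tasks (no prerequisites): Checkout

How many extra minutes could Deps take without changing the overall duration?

3

The longest chain is Checkout→Lint→Publish = 4+3+7 = 14; overall finish 14 minutes.
The longest chain containing Deps totals 11 minutes.
Float = 14 − 11 = 3.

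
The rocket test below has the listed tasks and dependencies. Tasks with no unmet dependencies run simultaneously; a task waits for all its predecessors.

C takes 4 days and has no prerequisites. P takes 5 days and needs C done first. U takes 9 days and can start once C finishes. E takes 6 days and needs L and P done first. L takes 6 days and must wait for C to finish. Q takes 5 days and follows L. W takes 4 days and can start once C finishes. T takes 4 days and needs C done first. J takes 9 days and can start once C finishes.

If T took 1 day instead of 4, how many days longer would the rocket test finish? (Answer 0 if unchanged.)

0

Actual critical path: C→L→E = 4+6+6 = 16 ⇒ 16 days.
T is off the critical path — its longest chain is 8 days, giving 8 of slack.
No other chain overtakes it, so the finish is 16 days.
Change in finish: 16 − 16 = +0 days.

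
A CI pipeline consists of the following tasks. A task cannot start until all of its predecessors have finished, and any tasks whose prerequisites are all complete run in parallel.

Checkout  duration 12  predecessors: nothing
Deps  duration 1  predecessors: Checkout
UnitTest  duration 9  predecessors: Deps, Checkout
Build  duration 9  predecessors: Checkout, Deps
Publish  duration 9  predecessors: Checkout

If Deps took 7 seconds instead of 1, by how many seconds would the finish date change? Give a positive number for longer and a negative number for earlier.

As given, the longest chain is Checkout→Deps→UnitTest = 12+1+9 = 22, so the finish is 22 seconds.
Since Deps is critical, the +6 change carries straight to that chain (now 28 seconds).
That remains the longest chain; total 28 seconds.
Change in finish: 28 − 22 = +6 seconds.

6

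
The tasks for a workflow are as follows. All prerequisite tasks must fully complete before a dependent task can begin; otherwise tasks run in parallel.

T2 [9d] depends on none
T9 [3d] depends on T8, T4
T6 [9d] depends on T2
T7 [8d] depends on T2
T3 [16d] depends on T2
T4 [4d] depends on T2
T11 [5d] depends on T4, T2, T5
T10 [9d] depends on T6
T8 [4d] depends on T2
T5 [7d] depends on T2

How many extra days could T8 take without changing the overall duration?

11

The longest chain is T2→T6→T10 = 9+9+9 = 27; overall finish 27 days.
Longest path through T8: 16 days (earliest finish 13, latest finish 24).
Float = 27 − 16 = 11.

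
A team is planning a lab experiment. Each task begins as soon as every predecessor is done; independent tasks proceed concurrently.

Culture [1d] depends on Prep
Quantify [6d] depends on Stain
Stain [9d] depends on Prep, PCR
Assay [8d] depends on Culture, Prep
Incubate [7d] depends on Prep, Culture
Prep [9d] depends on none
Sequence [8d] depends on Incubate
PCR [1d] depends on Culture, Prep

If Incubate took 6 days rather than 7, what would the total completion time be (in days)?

26

Critical path before the change: Prep→Culture→PCR→Stain→Quantify = 9+1+1+9+6 = 26 giving 26 days.
Incubate has 1 day of float (longest path through it is 25).
That remains the longest chain; total 26 days.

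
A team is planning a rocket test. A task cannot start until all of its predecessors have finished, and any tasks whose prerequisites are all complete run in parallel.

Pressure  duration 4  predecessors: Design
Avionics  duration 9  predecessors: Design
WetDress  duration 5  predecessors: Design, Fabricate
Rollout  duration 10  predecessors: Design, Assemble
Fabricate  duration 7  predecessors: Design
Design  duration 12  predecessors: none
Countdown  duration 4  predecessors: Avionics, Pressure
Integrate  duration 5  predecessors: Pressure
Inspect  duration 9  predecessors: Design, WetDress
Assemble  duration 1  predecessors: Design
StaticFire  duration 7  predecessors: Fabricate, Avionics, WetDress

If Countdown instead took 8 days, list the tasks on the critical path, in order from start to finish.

Design, Fabricate, WetDress, Inspect

Critical path before the change: Design→Fabricate→WetDress→Inspect = 12+7+5+9 = 33 giving 33 days.
Countdown is off the critical path — its longest chain is 25 days, giving 8 of slack.
The critical path is still Design→Fabricate→WetDress→Inspect; finish is now 33 days.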